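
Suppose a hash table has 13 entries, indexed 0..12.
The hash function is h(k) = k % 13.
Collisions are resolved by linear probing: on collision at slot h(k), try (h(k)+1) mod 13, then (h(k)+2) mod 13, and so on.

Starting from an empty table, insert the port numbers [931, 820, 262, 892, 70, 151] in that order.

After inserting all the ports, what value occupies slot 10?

931: h=8 → slot 8
820: h=1 → slot 1
262: h=2 → slot 2
892: h=8, probe 8,9 → slot 9
70: h=5 → slot 5
151: h=8, probe 8,9,10 → slot 10
Table: [., 820, 262, ., ., 70, ., ., 931, 892, 151, ., .]

151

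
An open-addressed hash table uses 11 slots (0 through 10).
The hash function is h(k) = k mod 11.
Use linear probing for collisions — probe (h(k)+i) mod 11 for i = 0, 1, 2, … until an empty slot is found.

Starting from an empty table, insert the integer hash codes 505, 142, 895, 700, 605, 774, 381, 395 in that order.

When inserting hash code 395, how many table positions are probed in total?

505: h=10 -> slot 10
142: h=10, probe 10,0 -> slot 0
895: h=4 -> slot 4
700: h=7 -> slot 7
605: h=0, probe 0,1 -> slot 1
774: h=4, probe 4,5 -> slot 5
381: h=7, probe 7,8 -> slot 8
395: h=10, probe 10,0,1,2 -> slot 2
Table: [142, 605, 395, ., 895, 774, ., 700, 381, ., 505]

4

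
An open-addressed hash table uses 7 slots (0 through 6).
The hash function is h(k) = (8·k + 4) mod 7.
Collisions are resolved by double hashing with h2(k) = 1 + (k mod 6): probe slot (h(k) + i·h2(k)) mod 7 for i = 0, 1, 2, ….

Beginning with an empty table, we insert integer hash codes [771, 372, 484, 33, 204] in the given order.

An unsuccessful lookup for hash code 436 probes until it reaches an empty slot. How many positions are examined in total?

2

771 hashes to 5; slot 5 is free => place at 5.
372 hashes to 5, h2=1; 5 taken => place at 6.
484 hashes to 5, h2=5; 5 taken => place at 3.
33 hashes to 2; slot 2 is free => place at 2.
204 hashes to 5, h2=1; 5,6 taken => place at 0.
Table: [204, —, 33, 484, —, 771, 372]
Lookup 436: h=6, h2=5, probe 6,4 → slot 4 empty, not found.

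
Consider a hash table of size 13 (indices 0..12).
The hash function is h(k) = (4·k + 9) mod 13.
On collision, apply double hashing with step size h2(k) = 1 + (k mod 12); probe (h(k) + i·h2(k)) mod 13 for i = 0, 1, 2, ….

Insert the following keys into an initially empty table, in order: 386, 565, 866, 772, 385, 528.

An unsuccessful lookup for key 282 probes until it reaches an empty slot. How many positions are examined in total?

386 hashes to 6; slot 6 is free -> place at 6.
565 hashes to 7; slot 7 is free -> place at 7.
866 hashes to 2; slot 2 is free -> place at 2.
772 hashes to 3; slot 3 is free -> place at 3.
385 hashes to 2, h2=2; 2 taken -> place at 4.
528 hashes to 2, h2=1; 2,3,4 taken -> place at 5.
Table: [., ., 866, 772, 385, 528, 386, 565, ., ., ., ., .]
Lookup 282: h=6, h2=7, probe 6,0 → slot 0 empty, not found.

2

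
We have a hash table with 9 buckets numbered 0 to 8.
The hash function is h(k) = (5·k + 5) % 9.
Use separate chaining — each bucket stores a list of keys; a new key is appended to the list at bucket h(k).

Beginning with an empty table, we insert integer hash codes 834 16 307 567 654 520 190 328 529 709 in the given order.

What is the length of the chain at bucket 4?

Insert 834: h=8, bucket 8 empty → new chain.
Insert 16: h=4, bucket 4 empty → new chain.
Insert 307: h=1, bucket 1 empty → new chain.
Insert 567: h=5, bucket 5 empty → new chain.
Insert 654: h=8, bucket 8 nonempty → append to chain.
Insert 520: h=4, bucket 4 nonempty → append to chain.
Insert 190: h=1, bucket 1 nonempty → append to chain.
Insert 328: h=7, bucket 7 empty → new chain.
Insert 529: h=4, bucket 4 nonempty → append to chain.
Insert 709: h=4, bucket 4 nonempty → append to chain.
Final buckets:
0: _
1: 307 -> 190
2: _
3: _
4: 16 -> 520 -> 529 -> 709
5: 567
6: _
7: 328
8: 834 -> 654

4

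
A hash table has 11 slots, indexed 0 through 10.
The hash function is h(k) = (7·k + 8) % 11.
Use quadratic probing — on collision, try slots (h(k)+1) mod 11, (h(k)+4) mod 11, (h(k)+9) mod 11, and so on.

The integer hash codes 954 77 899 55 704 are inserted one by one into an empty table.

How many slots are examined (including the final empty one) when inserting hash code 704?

954 hashes to 9; slot 9 is free => place at 9.
77 hashes to 8; slot 8 is free => place at 8.
899 hashes to 9; 9 taken => place at 10.
55 hashes to 8; 8,9 taken => place at 1.
704 hashes to 8; 8,9,1 taken => place at 6.
Table: [—, 55, —, —, —, —, 704, —, 77, 954, 899]

4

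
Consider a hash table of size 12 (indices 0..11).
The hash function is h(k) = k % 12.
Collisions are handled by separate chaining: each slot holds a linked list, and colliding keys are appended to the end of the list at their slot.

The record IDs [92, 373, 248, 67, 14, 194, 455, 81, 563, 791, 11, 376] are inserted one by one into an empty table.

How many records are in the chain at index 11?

Insert 92: h=8, bucket 8 empty -> new chain.
Insert 373: h=1, bucket 1 empty -> new chain.
Insert 248: h=8, bucket 8 nonempty -> append to chain.
Insert 67: h=7, bucket 7 empty -> new chain.
Insert 14: h=2, bucket 2 empty -> new chain.
Insert 194: h=2, bucket 2 nonempty -> append to chain.
Insert 455: h=11, bucket 11 empty -> new chain.
Insert 81: h=9, bucket 9 empty -> new chain.
Insert 563: h=11, bucket 11 nonempty -> append to chain.
Insert 791: h=11, bucket 11 nonempty -> append to chain.
Insert 11: h=11, bucket 11 nonempty -> append to chain.
Insert 376: h=4, bucket 4 empty -> new chain.
Final buckets:
0: .
1: 373
2: 14 -> 194
3: .
4: 376
5: .
6: .
7: 67
8: 92 -> 248
9: 81
10: .
11: 455 -> 563 -> 791 -> 11

4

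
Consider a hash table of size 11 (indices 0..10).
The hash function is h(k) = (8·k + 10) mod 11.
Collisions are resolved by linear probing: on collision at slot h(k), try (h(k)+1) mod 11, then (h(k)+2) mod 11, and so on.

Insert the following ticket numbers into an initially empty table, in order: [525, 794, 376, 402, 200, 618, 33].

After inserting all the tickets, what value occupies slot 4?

794

Insert 525: h=8, slot 8 empty => index 8.
Insert 794: h=4, slot 4 empty => index 4.
Insert 376: h=4, slot 4 occupied => index 5.
Insert 402: h=3, slot 3 empty => index 3.
Insert 200: h=4, slots 4,5 occupied => index 6.
Insert 618: h=4, slots 4,5,6 occupied => index 7.
Insert 33: h=10, slot 10 empty => index 10.
Table: [∅, ∅, ∅, 402, 794, 376, 200, 618, 525, ∅, 33]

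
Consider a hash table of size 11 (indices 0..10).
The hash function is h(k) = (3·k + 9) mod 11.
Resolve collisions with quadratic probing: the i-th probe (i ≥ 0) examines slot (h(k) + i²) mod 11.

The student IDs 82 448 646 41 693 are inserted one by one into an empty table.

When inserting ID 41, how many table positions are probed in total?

3

Insert 82: h=2, slot 2 empty -> index 2.
Insert 448: h=0, slot 0 empty -> index 0.
Insert 646: h=0, slot 0 occupied -> index 1.
Insert 41: h=0, slots 0,1 occupied -> index 4.
Insert 693: h=9, slot 9 empty -> index 9.
Table: [448, 646, 82, ∅, 41, ∅, ∅, ∅, ∅, 693, ∅]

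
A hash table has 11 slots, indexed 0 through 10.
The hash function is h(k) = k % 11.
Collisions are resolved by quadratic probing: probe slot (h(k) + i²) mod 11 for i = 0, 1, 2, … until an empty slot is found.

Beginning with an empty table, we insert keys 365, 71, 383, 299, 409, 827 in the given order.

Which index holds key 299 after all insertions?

3

365 hashes to 2; slot 2 is free -> place at 2.
71 hashes to 5; slot 5 is free -> place at 5.
383 hashes to 9; slot 9 is free -> place at 9.
299 hashes to 2; 2 taken -> place at 3.
409 hashes to 2; 2,3 taken -> place at 6.
827 hashes to 2; 2,3,6 taken -> place at 0.
Table: [827, _, 365, 299, _, 71, 409, _, _, 383, _]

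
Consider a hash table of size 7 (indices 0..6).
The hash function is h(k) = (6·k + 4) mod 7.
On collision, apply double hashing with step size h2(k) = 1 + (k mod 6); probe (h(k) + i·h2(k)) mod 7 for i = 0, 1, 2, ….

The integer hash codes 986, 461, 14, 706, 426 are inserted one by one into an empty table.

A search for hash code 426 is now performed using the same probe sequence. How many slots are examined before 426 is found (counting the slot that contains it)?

Insert 986: h=5, slot 5 empty → index 5.
Insert 461: h=5, h2=6, slot 5 occupied → index 4.
Insert 14: h=4, h2=3, slot 4 occupied → index 0.
Insert 706: h=5, h2=5, slot 5 occupied → index 3.
Insert 426: h=5, h2=1, slot 5 occupied → index 6.
Table: [14, _, _, 706, 461, 986, 426]
Lookup 426: h=5, h2=1, probe 5,6 → found at 6.

2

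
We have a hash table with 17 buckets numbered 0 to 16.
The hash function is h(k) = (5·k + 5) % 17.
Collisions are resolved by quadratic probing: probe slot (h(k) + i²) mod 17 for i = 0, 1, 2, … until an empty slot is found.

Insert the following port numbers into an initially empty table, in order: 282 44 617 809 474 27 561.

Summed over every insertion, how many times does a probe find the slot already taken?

282 hashes to 4; slot 4 is free → place at 4.
44 hashes to 4; 4 taken → place at 5.
617 hashes to 13; slot 13 is free → place at 13.
809 hashes to 4; 4,5 taken → place at 8.
474 hashes to 12; slot 12 is free → place at 12.
27 hashes to 4; 4,5,8,13 taken → place at 3.
561 hashes to 5; 5 taken → place at 6.
Table: [∅, ∅, ∅, 27, 282, 44, 561, ∅, 809, ∅, ∅, ∅, 474, 617, ∅, ∅, ∅]

8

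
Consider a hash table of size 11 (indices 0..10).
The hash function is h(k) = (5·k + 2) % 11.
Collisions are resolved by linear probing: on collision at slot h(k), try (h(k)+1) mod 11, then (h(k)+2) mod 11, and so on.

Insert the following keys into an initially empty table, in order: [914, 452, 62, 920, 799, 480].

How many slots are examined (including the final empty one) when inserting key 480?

914: h=7 → slot 7
452: h=7, probe 7,8 → slot 8
62: h=4 → slot 4
920: h=4, probe 4,5 → slot 5
799: h=4, probe 4,5,6 → slot 6
480: h=4, probe 4,5,6,7,8,9 → slot 9
Table: [∅, ∅, ∅, ∅, 62, 920, 799, 914, 452, 480, ∅]

6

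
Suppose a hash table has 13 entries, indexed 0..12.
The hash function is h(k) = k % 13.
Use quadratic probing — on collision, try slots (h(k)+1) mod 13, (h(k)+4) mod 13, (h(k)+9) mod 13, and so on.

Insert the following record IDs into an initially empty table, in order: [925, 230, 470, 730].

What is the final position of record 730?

6

925: h=2 -> slot 2
230: h=9 -> slot 9
470: h=2, probe 2,3 -> slot 3
730: h=2, probe 2,3,6 -> slot 6
Table: [., ., 925, 470, ., ., 730, ., ., 230, ., ., .]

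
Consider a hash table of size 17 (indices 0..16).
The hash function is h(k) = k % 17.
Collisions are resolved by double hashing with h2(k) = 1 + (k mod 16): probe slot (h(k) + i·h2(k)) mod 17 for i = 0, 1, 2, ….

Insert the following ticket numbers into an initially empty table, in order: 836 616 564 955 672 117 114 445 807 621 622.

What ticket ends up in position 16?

836 hashes to 3; slot 3 is free → place at 3.
616 hashes to 4; slot 4 is free → place at 4.
564 hashes to 3, h2=5; 3 taken → place at 8.
955 hashes to 3, h2=12; 3 taken → place at 15.
672 hashes to 9; slot 9 is free → place at 9.
117 hashes to 15, h2=6; 15,4 taken → place at 10.
114 hashes to 12; slot 12 is free → place at 12.
445 hashes to 3, h2=14; 3 taken → place at 0.
807 hashes to 8, h2=8; 8 taken → place at 16.
621 hashes to 9, h2=14; 9 taken → place at 6.
622 hashes to 10, h2=15; 10,8,6,4 taken → place at 2.
Table: [445, _, 622, 836, 616, _, 621, _, 564, 672, 117, _, 114, _, _, 955, 807]

807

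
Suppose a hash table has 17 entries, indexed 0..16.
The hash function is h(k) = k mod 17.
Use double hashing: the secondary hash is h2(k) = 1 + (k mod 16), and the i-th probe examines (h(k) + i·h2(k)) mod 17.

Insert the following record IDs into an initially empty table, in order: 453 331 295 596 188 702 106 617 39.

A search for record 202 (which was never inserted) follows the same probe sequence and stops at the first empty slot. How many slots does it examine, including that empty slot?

2

453: h=11 => slot 11
331: h=8 => slot 8
295: h=6 => slot 6
596: h=1 => slot 1
188: h=1, h2=13, probe 1,14 => slot 14
702: h=5 => slot 5
106: h=4 => slot 4
617: h=5, h2=10, probe 5,15 => slot 15
39: h=5, h2=8, probe 5,13 => slot 13
Table: [-, 596, -, -, 106, 702, 295, -, 331, -, -, 453, -, 39, 188, 617, -]
Lookup 202: h=15, h2=11, probe 15,9 → slot 9 empty, not found.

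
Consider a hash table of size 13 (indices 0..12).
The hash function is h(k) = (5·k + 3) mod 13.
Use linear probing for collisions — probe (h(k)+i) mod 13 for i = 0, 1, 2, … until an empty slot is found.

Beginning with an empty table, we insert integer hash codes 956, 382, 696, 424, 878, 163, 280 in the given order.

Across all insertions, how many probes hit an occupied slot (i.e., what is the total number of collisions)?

13

956: h=12 => slot 12
382: h=2 => slot 2
696: h=12, probe 12,0 => slot 0
424: h=4 => slot 4
878: h=12, probe 12,0,1 => slot 1
163: h=12, probe 12,0,1,2,3 => slot 3
280: h=12, probe 12,0,1,2,3,4,5 => slot 5
Table: [696, 878, 382, 163, 424, 280, _, _, _, _, _, _, 956]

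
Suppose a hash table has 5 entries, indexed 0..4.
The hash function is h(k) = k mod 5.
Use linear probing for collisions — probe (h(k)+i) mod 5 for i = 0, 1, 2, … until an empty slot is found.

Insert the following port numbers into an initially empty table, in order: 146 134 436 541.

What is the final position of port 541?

Insert 146: h=1, slot 1 empty -> index 1.
Insert 134: h=4, slot 4 empty -> index 4.
Insert 436: h=1, slot 1 occupied -> index 2.
Insert 541: h=1, slots 1,2 occupied -> index 3.
Table: [-, 146, 436, 541, 134]

3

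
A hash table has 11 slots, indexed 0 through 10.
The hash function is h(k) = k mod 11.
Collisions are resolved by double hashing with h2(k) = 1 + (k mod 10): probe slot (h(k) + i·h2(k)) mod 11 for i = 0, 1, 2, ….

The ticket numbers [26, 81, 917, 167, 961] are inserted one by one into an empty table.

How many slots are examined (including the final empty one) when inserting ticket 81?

Insert 26: h=4, slot 4 empty => index 4.
Insert 81: h=4, h2=2, slot 4 occupied => index 6.
Insert 917: h=4, h2=8, slot 4 occupied => index 1.
Insert 167: h=2, slot 2 empty => index 2.
Insert 961: h=4, h2=2, slots 4,6 occupied => index 8.
Table: [∅, 917, 167, ∅, 26, ∅, 81, ∅, 961, ∅, ∅]

2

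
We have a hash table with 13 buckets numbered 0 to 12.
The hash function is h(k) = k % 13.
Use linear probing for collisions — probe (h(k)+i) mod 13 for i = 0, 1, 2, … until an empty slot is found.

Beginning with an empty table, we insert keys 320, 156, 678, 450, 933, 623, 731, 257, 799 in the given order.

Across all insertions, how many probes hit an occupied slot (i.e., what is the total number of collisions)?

Insert 320: h=8, slot 8 empty => index 8.
Insert 156: h=0, slot 0 empty => index 0.
Insert 678: h=2, slot 2 empty => index 2.
Insert 450: h=8, slot 8 occupied => index 9.
Insert 933: h=10, slot 10 empty => index 10.
Insert 623: h=12, slot 12 empty => index 12.
Insert 731: h=3, slot 3 empty => index 3.
Insert 257: h=10, slot 10 occupied => index 11.
Insert 799: h=6, slot 6 empty => index 6.
Table: [156, ∅, 678, 731, ∅, ∅, 799, ∅, 320, 450, 933, 257, 623]

2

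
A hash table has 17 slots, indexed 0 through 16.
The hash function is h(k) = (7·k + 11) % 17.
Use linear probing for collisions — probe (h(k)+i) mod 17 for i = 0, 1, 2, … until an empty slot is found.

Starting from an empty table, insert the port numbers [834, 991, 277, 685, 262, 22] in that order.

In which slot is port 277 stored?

13

834: h=1 → slot 1
991: h=12 → slot 12
277: h=12, probe 12,13 → slot 13
685: h=12, probe 12,13,14 → slot 14
262: h=9 → slot 9
22: h=12, probe 12,13,14,15 → slot 15
Table: [_, 834, _, _, _, _, _, _, _, 262, _, _, 991, 277, 685, 22, _]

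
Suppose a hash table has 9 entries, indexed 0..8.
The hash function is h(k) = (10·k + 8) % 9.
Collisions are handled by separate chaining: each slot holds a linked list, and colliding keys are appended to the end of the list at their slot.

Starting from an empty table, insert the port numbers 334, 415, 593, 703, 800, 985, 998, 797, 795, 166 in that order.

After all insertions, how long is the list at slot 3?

2

Insert 334: h=0, bucket 0 empty → new chain.
Insert 415: h=0, bucket 0 nonempty → append to chain.
Insert 593: h=7, bucket 7 empty → new chain.
Insert 703: h=0, bucket 0 nonempty → append to chain.
Insert 800: h=7, bucket 7 nonempty → append to chain.
Insert 985: h=3, bucket 3 empty → new chain.
Insert 998: h=7, bucket 7 nonempty → append to chain.
Insert 797: h=4, bucket 4 empty → new chain.
Insert 795: h=2, bucket 2 empty → new chain.
Insert 166: h=3, bucket 3 nonempty → append to chain.
Final buckets:
0: 334 -> 415 -> 703
1: —
2: 795
3: 985 -> 166
4: 797
5: —
6: —
7: 593 -> 800 -> 998
8: —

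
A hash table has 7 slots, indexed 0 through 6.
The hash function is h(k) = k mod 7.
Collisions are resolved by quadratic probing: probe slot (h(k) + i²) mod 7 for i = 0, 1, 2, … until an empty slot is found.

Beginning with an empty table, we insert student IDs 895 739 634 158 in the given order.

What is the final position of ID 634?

895 hashes to 6; slot 6 is free -> place at 6.
739 hashes to 4; slot 4 is free -> place at 4.
634 hashes to 4; 4 taken -> place at 5.
158 hashes to 4; 4,5 taken -> place at 1.
Table: [—, 158, —, —, 739, 634, 895]

5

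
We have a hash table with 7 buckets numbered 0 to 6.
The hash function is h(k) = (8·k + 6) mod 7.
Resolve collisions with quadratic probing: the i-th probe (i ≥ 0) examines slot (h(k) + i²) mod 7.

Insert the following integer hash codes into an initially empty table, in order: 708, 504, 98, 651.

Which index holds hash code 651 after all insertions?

1

Insert 708: h=0, slot 0 empty -> index 0.
Insert 504: h=6, slot 6 empty -> index 6.
Insert 98: h=6, slots 6,0 occupied -> index 3.
Insert 651: h=6, slots 6,0,3 occupied -> index 1.
Table: [708, 651, _, 98, _, _, 504]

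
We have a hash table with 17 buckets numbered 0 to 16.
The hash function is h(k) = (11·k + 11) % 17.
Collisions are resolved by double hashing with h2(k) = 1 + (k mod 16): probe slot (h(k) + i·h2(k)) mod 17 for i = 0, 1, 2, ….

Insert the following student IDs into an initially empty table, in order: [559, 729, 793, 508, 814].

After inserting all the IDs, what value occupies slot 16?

729

559: h=6 -> slot 6
729: h=6, h2=10, probe 6,16 -> slot 16
793: h=13 -> slot 13
508: h=6, h2=13, probe 6,2 -> slot 2
814: h=6, h2=15, probe 6,4 -> slot 4
Table: [., ., 508, ., 814, ., 559, ., ., ., ., ., ., 793, ., ., 729]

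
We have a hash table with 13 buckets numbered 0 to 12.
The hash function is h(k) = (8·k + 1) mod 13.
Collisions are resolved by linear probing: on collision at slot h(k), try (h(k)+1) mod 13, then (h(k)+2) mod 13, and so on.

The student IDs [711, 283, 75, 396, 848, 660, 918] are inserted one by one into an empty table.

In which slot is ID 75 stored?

711 hashes to 8; slot 8 is free => place at 8.
283 hashes to 3; slot 3 is free => place at 3.
75 hashes to 3; 3 taken => place at 4.
396 hashes to 10; slot 10 is free => place at 10.
848 hashes to 12; slot 12 is free => place at 12.
660 hashes to 3; 3,4 taken => place at 5.
918 hashes to 0; slot 0 is free => place at 0.
Table: [918, _, _, 283, 75, 660, _, _, 711, _, 396, _, 848]

4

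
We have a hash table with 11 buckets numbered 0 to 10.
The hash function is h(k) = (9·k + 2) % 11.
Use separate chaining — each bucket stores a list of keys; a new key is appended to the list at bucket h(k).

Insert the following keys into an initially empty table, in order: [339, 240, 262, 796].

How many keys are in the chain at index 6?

339 -> bucket 6
240 -> bucket 6 (collision)
262 -> bucket 6 (collision)
796 -> bucket 5
Final buckets:
0: —
1: —
2: —
3: —
4: —
5: 796
6: 339 -> 240 -> 262
7: —
8: —
9: —
10: —

3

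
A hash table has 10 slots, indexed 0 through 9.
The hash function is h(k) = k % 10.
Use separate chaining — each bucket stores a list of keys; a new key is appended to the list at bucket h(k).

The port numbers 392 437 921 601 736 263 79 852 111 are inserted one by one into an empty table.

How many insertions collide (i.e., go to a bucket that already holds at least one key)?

3

Insert 392: h=2, bucket 2 empty → new chain.
Insert 437: h=7, bucket 7 empty → new chain.
Insert 921: h=1, bucket 1 empty → new chain.
Insert 601: h=1, bucket 1 nonempty → append to chain.
Insert 736: h=6, bucket 6 empty → new chain.
Insert 263: h=3, bucket 3 empty → new chain.
Insert 79: h=9, bucket 9 empty → new chain.
Insert 852: h=2, bucket 2 nonempty → append to chain.
Insert 111: h=1, bucket 1 nonempty → append to chain.
Final buckets:
0: ∅
1: 921 -> 601 -> 111
2: 392 -> 852
3: 263
4: ∅
5: ∅
6: 736
7: 437
8: ∅
9: 79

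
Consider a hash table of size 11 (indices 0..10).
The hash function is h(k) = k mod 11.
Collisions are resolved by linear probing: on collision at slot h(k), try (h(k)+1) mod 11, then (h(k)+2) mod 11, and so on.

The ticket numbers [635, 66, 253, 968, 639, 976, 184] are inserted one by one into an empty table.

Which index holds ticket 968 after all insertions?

2

635 hashes to 8; slot 8 is free → place at 8.
66 hashes to 0; slot 0 is free → place at 0.
253 hashes to 0; 0 taken → place at 1.
968 hashes to 0; 0,1 taken → place at 2.
639 hashes to 1; 1,2 taken → place at 3.
976 hashes to 8; 8 taken → place at 9.
184 hashes to 8; 8,9 taken → place at 10.
Table: [66, 253, 968, 639, _, _, _, _, 635, 976, 184]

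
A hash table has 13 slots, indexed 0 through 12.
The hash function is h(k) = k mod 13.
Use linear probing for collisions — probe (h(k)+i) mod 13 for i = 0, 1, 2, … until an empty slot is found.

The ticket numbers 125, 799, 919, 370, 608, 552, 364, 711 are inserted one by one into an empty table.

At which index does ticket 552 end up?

11

125 hashes to 8; slot 8 is free => place at 8.
799 hashes to 6; slot 6 is free => place at 6.
919 hashes to 9; slot 9 is free => place at 9.
370 hashes to 6; 6 taken => place at 7.
608 hashes to 10; slot 10 is free => place at 10.
552 hashes to 6; 6,7,8,9,10 taken => place at 11.
364 hashes to 0; slot 0 is free => place at 0.
711 hashes to 9; 9,10,11 taken => place at 12.
Table: [364, -, -, -, -, -, 799, 370, 125, 919, 608, 552, 711]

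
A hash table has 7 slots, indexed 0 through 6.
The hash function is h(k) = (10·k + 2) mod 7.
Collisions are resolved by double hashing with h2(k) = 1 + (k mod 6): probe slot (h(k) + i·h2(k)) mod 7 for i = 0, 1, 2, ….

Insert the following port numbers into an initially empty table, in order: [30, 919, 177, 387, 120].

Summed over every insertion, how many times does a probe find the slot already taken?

30 hashes to 1; slot 1 is free → place at 1.
919 hashes to 1, h2=2; 1 taken → place at 3.
177 hashes to 1, h2=4; 1 taken → place at 5.
387 hashes to 1, h2=4; 1,5 taken → place at 2.
120 hashes to 5, h2=1; 5 taken → place at 6.
Table: [—, 30, 387, 919, —, 177, 120]

5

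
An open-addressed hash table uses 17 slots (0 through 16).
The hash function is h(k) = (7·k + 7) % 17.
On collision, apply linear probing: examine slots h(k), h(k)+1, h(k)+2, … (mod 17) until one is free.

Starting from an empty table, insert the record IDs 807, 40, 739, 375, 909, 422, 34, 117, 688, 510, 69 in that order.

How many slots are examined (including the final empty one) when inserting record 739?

Insert 807: h=12, slot 12 empty => index 12.
Insert 40: h=15, slot 15 empty => index 15.
Insert 739: h=12, slot 12 occupied => index 13.
Insert 375: h=14, slot 14 empty => index 14.
Insert 909: h=12, slots 12,13,14,15 occupied => index 16.
Insert 422: h=3, slot 3 empty => index 3.
Insert 34: h=7, slot 7 empty => index 7.
Insert 117: h=10, slot 10 empty => index 10.
Insert 688: h=12, slots 12,13,14,15,16 occupied => index 0.
Insert 510: h=7, slot 7 occupied => index 8.
Insert 69: h=14, slots 14,15,16,0 occupied => index 1.
Table: [688, 69, ., 422, ., ., ., 34, 510, ., 117, ., 807, 739, 375, 40, 909]

2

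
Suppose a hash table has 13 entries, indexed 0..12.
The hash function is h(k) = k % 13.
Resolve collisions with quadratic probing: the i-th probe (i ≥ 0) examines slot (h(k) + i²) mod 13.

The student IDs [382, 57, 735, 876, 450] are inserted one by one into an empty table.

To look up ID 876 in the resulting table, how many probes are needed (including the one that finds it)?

3

382: h=5 -> slot 5
57: h=5, probe 5,6 -> slot 6
735: h=7 -> slot 7
876: h=5, probe 5,6,9 -> slot 9
450: h=8 -> slot 8
Table: [∅, ∅, ∅, ∅, ∅, 382, 57, 735, 450, 876, ∅, ∅, ∅]
Lookup 876: h=5, probe 5,6,9 → found at 9.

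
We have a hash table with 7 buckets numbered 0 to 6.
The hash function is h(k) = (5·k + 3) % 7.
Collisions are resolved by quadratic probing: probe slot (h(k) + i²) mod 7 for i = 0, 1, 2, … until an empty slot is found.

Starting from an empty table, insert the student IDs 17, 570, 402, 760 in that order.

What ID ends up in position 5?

570

17: h=4 → slot 4
570: h=4, probe 4,5 → slot 5
402: h=4, probe 4,5,1 → slot 1
760: h=2 → slot 2
Table: [_, 402, 760, _, 17, 570, _]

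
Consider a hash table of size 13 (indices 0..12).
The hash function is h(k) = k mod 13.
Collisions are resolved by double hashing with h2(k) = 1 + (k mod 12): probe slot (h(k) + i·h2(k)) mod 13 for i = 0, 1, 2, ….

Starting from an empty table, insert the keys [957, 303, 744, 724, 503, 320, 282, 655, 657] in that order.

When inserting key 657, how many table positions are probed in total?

957: h=8 -> slot 8
303: h=4 -> slot 4
744: h=3 -> slot 3
724: h=9 -> slot 9
503: h=9, h2=12, probe 9,8,7 -> slot 7
320: h=8, h2=9, probe 8,4,0 -> slot 0
282: h=9, h2=7, probe 9,3,10 -> slot 10
655: h=5 -> slot 5
657: h=7, h2=10, probe 7,4,1 -> slot 1
Table: [320, 657, —, 744, 303, 655, —, 503, 957, 724, 282, —, —]

3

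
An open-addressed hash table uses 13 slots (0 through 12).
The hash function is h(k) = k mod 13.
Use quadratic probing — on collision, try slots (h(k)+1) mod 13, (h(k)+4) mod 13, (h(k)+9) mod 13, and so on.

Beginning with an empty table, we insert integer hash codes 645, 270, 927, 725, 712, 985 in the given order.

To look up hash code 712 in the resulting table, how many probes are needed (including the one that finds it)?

645 hashes to 8; slot 8 is free -> place at 8.
270 hashes to 10; slot 10 is free -> place at 10.
927 hashes to 4; slot 4 is free -> place at 4.
725 hashes to 10; 10 taken -> place at 11.
712 hashes to 10; 10,11 taken -> place at 1.
985 hashes to 10; 10,11,1 taken -> place at 6.
Table: [-, 712, -, -, 927, -, 985, -, 645, -, 270, 725, -]
Lookup 712: h=10, probe 10,11,1 → found at 1.

3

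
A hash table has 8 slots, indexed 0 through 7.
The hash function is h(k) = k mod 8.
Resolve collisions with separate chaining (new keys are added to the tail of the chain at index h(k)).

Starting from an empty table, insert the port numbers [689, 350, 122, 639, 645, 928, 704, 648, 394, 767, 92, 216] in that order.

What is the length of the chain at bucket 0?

689 → bucket 1
350 → bucket 6
122 → bucket 2
639 → bucket 7
645 → bucket 5
928 → bucket 0
704 → bucket 0 (collision)
648 → bucket 0 (collision)
394 → bucket 2 (collision)
767 → bucket 7 (collision)
92 → bucket 4
216 → bucket 0 (collision)
Final buckets:
0: 928 -> 704 -> 648 -> 216
1: 689
2: 122 -> 394
3: —
4: 92
5: 645
6: 350
7: 639 -> 767

4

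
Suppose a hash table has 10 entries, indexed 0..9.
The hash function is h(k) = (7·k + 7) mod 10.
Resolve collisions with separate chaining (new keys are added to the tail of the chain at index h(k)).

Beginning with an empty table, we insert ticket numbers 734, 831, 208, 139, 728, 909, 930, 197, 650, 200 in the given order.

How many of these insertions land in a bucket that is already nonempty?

734 -> bucket 5
831 -> bucket 4
208 -> bucket 3
139 -> bucket 0
728 -> bucket 3 (collision)
909 -> bucket 0 (collision)
930 -> bucket 7
197 -> bucket 6
650 -> bucket 7 (collision)
200 -> bucket 7 (collision)
Final buckets:
0: 139 -> 909
1: _
2: _
3: 208 -> 728
4: 831
5: 734
6: 197
7: 930 -> 650 -> 200
8: _
9: _

4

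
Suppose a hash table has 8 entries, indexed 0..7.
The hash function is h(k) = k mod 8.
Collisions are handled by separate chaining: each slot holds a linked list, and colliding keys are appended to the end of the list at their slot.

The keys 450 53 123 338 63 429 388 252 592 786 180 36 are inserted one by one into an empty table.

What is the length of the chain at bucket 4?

4

450 -> bucket 2
53 -> bucket 5
123 -> bucket 3
338 -> bucket 2 (collision)
63 -> bucket 7
429 -> bucket 5 (collision)
388 -> bucket 4
252 -> bucket 4 (collision)
592 -> bucket 0
786 -> bucket 2 (collision)
180 -> bucket 4 (collision)
36 -> bucket 4 (collision)
Final buckets:
0: 592
1: ∅
2: 450 -> 338 -> 786
3: 123
4: 388 -> 252 -> 180 -> 36
5: 53 -> 429
6: ∅
7: 63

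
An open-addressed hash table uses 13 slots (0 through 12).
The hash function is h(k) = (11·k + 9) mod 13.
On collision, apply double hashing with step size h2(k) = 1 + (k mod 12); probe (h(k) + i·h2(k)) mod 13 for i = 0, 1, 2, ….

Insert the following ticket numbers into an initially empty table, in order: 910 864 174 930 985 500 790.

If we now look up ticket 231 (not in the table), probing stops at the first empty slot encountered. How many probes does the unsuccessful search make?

910 hashes to 9; slot 9 is free -> place at 9.
864 hashes to 10; slot 10 is free -> place at 10.
174 hashes to 12; slot 12 is free -> place at 12.
930 hashes to 8; slot 8 is free -> place at 8.
985 hashes to 2; slot 2 is free -> place at 2.
500 hashes to 10, h2=9; 10 taken -> place at 6.
790 hashes to 2, h2=11; 2 taken -> place at 0.
Table: [790, —, 985, —, —, —, 500, —, 930, 910, 864, —, 174]
Lookup 231: h=2, h2=4, probe 2,6,10,1 → slot 1 empty, not found.

4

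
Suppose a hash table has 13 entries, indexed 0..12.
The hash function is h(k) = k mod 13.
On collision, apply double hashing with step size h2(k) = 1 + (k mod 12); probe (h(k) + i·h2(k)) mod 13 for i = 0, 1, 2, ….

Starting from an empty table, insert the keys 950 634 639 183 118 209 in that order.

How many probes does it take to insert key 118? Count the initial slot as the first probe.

2

Insert 950: h=1, slot 1 empty → index 1.
Insert 634: h=10, slot 10 empty → index 10.
Insert 639: h=2, slot 2 empty → index 2.
Insert 183: h=1, h2=4, slot 1 occupied → index 5.
Insert 118: h=1, h2=11, slot 1 occupied → index 12.
Insert 209: h=1, h2=6, slot 1 occupied → index 7.
Table: [—, 950, 639, —, —, 183, —, 209, —, —, 634, —, 118]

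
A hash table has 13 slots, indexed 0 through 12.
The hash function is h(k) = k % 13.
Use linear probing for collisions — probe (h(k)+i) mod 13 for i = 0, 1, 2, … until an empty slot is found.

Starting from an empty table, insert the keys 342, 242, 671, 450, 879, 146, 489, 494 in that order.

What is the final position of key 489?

Insert 342: h=4, slot 4 empty => index 4.
Insert 242: h=8, slot 8 empty => index 8.
Insert 671: h=8, slot 8 occupied => index 9.
Insert 450: h=8, slots 8,9 occupied => index 10.
Insert 879: h=8, slots 8,9,10 occupied => index 11.
Insert 146: h=3, slot 3 empty => index 3.
Insert 489: h=8, slots 8,9,10,11 occupied => index 12.
Insert 494: h=0, slot 0 empty => index 0.
Table: [494, -, -, 146, 342, -, -, -, 242, 671, 450, 879, 489]

12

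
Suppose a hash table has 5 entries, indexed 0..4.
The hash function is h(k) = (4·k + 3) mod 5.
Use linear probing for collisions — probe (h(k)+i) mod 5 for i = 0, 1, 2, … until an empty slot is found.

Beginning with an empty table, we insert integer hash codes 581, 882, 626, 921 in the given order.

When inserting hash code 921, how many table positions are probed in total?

3

581: h=2 -> slot 2
882: h=1 -> slot 1
626: h=2, probe 2,3 -> slot 3
921: h=2, probe 2,3,4 -> slot 4
Table: [_, 882, 581, 626, 921]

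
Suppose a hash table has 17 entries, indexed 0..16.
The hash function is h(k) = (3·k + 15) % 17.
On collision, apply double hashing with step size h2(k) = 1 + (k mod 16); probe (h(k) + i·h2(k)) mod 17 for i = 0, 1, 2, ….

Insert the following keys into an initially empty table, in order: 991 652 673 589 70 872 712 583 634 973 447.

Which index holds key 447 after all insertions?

8

991 hashes to 13; slot 13 is free -> place at 13.
652 hashes to 16; slot 16 is free -> place at 16.
673 hashes to 11; slot 11 is free -> place at 11.
589 hashes to 14; slot 14 is free -> place at 14.
70 hashes to 4; slot 4 is free -> place at 4.
872 hashes to 13, h2=9; 13 taken -> place at 5.
712 hashes to 9; slot 9 is free -> place at 9.
583 hashes to 13, h2=8; 13,4 taken -> place at 12.
634 hashes to 13, h2=11; 13 taken -> place at 7.
973 hashes to 10; slot 10 is free -> place at 10.
447 hashes to 13, h2=16; 13,12,11,10,9 taken -> place at 8.
Table: [-, -, -, -, 70, 872, -, 634, 447, 712, 973, 673, 583, 991, 589, -, 652]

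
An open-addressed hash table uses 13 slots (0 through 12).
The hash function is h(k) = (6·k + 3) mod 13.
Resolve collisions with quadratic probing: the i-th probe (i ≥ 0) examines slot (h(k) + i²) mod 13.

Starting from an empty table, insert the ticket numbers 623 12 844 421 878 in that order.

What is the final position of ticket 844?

623 hashes to 10; slot 10 is free → place at 10.
12 hashes to 10; 10 taken → place at 11.
844 hashes to 10; 10,11 taken → place at 1.
421 hashes to 7; slot 7 is free → place at 7.
878 hashes to 6; slot 6 is free → place at 6.
Table: [_, 844, _, _, _, _, 878, 421, _, _, 623, 12, _]

1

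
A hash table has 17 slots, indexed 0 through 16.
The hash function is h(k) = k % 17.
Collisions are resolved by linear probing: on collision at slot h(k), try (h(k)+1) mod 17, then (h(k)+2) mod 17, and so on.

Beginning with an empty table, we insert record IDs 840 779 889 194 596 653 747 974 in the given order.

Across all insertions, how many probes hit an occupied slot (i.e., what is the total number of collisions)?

4

Insert 840: h=7, slot 7 empty -> index 7.
Insert 779: h=14, slot 14 empty -> index 14.
Insert 889: h=5, slot 5 empty -> index 5.
Insert 194: h=7, slot 7 occupied -> index 8.
Insert 596: h=1, slot 1 empty -> index 1.
Insert 653: h=7, slots 7,8 occupied -> index 9.
Insert 747: h=16, slot 16 empty -> index 16.
Insert 974: h=5, slot 5 occupied -> index 6.
Table: [-, 596, -, -, -, 889, 974, 840, 194, 653, -, -, -, -, 779, -, 747]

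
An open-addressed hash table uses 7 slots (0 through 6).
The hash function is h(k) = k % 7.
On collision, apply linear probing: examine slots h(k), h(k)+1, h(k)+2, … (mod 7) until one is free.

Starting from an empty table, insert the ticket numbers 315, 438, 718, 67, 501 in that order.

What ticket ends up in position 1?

Insert 315: h=0, slot 0 empty -> index 0.
Insert 438: h=4, slot 4 empty -> index 4.
Insert 718: h=4, slot 4 occupied -> index 5.
Insert 67: h=4, slots 4,5 occupied -> index 6.
Insert 501: h=4, slots 4,5,6,0 occupied -> index 1.
Table: [315, 501, _, _, 438, 718, 67]

501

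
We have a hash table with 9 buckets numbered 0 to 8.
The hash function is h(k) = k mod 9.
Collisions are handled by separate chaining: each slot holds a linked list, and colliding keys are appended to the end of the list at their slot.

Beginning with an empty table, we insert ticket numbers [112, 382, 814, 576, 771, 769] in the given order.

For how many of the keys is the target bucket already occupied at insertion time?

Insert 112: h=4, bucket 4 empty → new chain.
Insert 382: h=4, bucket 4 nonempty → append to chain.
Insert 814: h=4, bucket 4 nonempty → append to chain.
Insert 576: h=0, bucket 0 empty → new chain.
Insert 771: h=6, bucket 6 empty → new chain.
Insert 769: h=4, bucket 4 nonempty → append to chain.
Final buckets:
0: 576
1: —
2: —
3: —
4: 112 -> 382 -> 814 -> 769
5: —
6: 771
7: —
8: —

3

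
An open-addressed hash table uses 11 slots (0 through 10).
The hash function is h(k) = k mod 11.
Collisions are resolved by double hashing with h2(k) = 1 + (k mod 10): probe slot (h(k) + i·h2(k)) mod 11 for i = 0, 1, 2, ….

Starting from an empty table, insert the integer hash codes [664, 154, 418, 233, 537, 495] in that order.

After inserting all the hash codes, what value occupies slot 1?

495

Insert 664: h=4, slot 4 empty => index 4.
Insert 154: h=0, slot 0 empty => index 0.
Insert 418: h=0, h2=9, slot 0 occupied => index 9.
Insert 233: h=2, slot 2 empty => index 2.
Insert 537: h=9, h2=8, slot 9 occupied => index 6.
Insert 495: h=0, h2=6, slots 0,6 occupied => index 1.
Table: [154, 495, 233, ., 664, ., 537, ., ., 418, .]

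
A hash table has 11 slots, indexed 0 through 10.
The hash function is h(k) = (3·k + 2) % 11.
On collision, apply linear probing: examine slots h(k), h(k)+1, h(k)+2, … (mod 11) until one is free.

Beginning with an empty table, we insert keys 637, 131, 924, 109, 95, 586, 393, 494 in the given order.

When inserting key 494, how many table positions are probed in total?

637 hashes to 10; slot 10 is free => place at 10.
131 hashes to 10; 10 taken => place at 0.
924 hashes to 2; slot 2 is free => place at 2.
109 hashes to 10; 10,0 taken => place at 1.
95 hashes to 1; 1,2 taken => place at 3.
586 hashes to 0; 0,1,2,3 taken => place at 4.
393 hashes to 4; 4 taken => place at 5.
494 hashes to 10; 10,0,1,2,3,4,5 taken => place at 6.
Table: [131, 109, 924, 95, 586, 393, 494, —, —, —, 637]

8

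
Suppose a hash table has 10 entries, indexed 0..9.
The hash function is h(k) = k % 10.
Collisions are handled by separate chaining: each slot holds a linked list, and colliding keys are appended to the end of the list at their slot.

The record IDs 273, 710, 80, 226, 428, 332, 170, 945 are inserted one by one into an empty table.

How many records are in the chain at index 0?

3

Insert 273: h=3, bucket 3 empty → new chain.
Insert 710: h=0, bucket 0 empty → new chain.
Insert 80: h=0, bucket 0 nonempty → append to chain.
Insert 226: h=6, bucket 6 empty → new chain.
Insert 428: h=8, bucket 8 empty → new chain.
Insert 332: h=2, bucket 2 empty → new chain.
Insert 170: h=0, bucket 0 nonempty → append to chain.
Insert 945: h=5, bucket 5 empty → new chain.
Final buckets:
0: 710 -> 80 -> 170
1: —
2: 332
3: 273
4: —
5: 945
6: 226
7: —
8: 428
9: —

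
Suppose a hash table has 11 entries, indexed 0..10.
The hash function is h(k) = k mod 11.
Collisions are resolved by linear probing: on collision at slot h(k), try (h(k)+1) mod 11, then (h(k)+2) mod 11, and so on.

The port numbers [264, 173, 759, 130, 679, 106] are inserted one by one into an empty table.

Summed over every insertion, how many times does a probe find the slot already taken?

3

264: h=0 => slot 0
173: h=8 => slot 8
759: h=0, probe 0,1 => slot 1
130: h=9 => slot 9
679: h=8, probe 8,9,10 => slot 10
106: h=7 => slot 7
Table: [264, 759, ∅, ∅, ∅, ∅, ∅, 106, 173, 130, 679]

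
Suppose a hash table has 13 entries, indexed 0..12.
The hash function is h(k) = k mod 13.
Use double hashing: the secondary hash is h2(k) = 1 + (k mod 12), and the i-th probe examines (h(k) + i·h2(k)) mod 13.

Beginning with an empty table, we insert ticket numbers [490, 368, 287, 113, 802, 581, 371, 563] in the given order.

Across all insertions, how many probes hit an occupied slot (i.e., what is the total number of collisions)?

490 hashes to 9; slot 9 is free → place at 9.
368 hashes to 4; slot 4 is free → place at 4.
287 hashes to 1; slot 1 is free → place at 1.
113 hashes to 9, h2=6; 9 taken → place at 2.
802 hashes to 9, h2=11; 9 taken → place at 7.
581 hashes to 9, h2=6; 9,2 taken → place at 8.
371 hashes to 7, h2=12; 7 taken → place at 6.
563 hashes to 4, h2=12; 4 taken → place at 3.
Table: [_, 287, 113, 563, 368, _, 371, 802, 581, 490, _, _, _]

6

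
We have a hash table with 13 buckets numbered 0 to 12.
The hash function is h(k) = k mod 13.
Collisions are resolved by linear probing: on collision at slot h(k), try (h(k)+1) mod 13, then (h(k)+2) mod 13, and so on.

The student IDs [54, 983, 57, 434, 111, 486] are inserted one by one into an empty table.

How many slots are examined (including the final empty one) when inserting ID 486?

54 hashes to 2; slot 2 is free → place at 2.
983 hashes to 8; slot 8 is free → place at 8.
57 hashes to 5; slot 5 is free → place at 5.
434 hashes to 5; 5 taken → place at 6.
111 hashes to 7; slot 7 is free → place at 7.
486 hashes to 5; 5,6,7,8 taken → place at 9.
Table: [_, _, 54, _, _, 57, 434, 111, 983, 486, _, _, _]

5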